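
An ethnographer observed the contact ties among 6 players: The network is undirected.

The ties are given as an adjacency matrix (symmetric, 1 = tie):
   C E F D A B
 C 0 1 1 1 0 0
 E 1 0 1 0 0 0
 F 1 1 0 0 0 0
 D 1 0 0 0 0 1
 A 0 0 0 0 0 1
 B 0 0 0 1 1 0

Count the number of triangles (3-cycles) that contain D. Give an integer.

0

D's neighbors are B and C, but none of them are tied to each other, so no triangle contains D.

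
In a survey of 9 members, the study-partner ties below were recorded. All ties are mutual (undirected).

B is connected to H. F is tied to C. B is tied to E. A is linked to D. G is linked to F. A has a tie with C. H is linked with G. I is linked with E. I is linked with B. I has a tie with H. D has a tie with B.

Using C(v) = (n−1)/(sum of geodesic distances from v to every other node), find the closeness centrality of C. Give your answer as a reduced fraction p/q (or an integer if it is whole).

2/5

Distances from C: A:1, B:3, D:2, E:4, F:1, G:2, H:3, I:4. Sum = 20.
n = 9, so closeness = 8/20 = 2/5.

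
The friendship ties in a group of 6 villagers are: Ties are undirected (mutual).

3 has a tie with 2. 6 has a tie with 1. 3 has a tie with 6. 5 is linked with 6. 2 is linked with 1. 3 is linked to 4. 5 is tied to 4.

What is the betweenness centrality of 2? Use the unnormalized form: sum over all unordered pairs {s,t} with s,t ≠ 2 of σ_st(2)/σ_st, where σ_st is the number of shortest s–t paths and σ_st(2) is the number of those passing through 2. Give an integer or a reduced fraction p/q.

5/6

Pairs whose geodesics pass through 2 — 1–3: 1/2; 1–4: 1/3.
All other pairs contribute 0.
Summing the contributions gives betweenness(2) = 5/6.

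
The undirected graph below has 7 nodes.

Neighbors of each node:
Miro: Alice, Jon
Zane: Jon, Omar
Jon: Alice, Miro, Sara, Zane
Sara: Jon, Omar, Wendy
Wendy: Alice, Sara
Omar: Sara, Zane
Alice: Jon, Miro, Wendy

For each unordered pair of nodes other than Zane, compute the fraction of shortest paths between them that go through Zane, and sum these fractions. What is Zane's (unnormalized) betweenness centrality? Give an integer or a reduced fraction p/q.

4/3

Pairs whose geodesics pass through Zane — Miro–Omar: 1/2; Jon–Omar: 1/2; Omar–Alice: 1/3.
All other pairs contribute 0.
Summing the contributions gives betweenness(Zane) = 4/3.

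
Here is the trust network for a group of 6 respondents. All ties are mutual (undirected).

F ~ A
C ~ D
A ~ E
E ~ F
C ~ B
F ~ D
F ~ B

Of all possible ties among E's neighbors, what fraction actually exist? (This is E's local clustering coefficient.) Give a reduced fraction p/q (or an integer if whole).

1

E's neighbors: A and F (k = 2).
Possible neighbor pairs: C(2,2) = 1. Edges among them: A–F → e = 1.
Clustering(E) = 1/1.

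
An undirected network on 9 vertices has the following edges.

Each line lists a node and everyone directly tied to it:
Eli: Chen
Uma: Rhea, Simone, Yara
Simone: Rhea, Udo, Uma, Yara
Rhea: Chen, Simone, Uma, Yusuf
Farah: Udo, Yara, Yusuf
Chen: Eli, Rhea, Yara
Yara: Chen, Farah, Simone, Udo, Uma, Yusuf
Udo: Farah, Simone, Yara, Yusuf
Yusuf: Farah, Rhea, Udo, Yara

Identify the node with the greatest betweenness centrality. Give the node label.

Yara

Unnormalized betweenness of each node: Chen:29/4, Eli:0, Farah:0, Rhea:23/6, Simone:5/4, Udo:5/6, Uma:1/4, Yara:59/6, Yusuf:7/4.
Yara has the largest value, 59/6, making it the main broker — the node through which the most shortest paths run.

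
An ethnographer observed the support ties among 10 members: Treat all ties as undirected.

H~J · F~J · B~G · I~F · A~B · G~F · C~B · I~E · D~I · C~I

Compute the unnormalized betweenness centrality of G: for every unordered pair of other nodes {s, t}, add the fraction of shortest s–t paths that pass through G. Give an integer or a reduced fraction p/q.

Pairs whose geodesics pass through G — B–H: 1; B–J: 1; B–F: 1; H–A: 1; J–A: 1; F–A: 1.
All other pairs contribute 0.
Summing the contributions gives betweenness(G) = 6.

6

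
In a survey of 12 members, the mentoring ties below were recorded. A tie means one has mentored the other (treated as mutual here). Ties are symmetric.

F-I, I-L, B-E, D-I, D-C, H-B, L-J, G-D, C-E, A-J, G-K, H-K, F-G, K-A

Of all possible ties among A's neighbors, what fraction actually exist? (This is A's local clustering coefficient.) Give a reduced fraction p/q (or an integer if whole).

A's neighbors: J and K (k = 2).
Possible neighbor pairs: C(2,2) = 1. Edges among them: none → e = 0.
Clustering(A) = 0/1.

0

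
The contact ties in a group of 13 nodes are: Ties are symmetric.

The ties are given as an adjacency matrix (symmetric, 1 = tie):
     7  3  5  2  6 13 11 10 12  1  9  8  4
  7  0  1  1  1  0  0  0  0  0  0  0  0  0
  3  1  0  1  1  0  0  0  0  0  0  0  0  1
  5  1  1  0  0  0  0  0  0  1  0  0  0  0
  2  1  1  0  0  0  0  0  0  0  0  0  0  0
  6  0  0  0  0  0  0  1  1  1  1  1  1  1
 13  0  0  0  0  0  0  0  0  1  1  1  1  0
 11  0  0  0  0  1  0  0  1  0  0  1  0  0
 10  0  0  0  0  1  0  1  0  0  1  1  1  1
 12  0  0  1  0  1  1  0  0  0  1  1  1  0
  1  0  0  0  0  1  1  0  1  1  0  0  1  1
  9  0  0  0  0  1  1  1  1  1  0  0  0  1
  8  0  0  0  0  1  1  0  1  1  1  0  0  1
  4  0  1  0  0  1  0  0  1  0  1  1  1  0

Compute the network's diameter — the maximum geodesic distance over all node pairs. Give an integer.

Eccentricity of each node (its greatest distance to any other): 1:3, 2:4, 3:3, 4:2, 5:3, 6:3, 7:4, 8:3, 9:3, 10:3, 11:4, 12:3, 13:4.
The maximum eccentricity is 4, realized for instance by the pair 7–11 via 7 – 5 – 12 – 9 – 11. So the diameter is 4.

4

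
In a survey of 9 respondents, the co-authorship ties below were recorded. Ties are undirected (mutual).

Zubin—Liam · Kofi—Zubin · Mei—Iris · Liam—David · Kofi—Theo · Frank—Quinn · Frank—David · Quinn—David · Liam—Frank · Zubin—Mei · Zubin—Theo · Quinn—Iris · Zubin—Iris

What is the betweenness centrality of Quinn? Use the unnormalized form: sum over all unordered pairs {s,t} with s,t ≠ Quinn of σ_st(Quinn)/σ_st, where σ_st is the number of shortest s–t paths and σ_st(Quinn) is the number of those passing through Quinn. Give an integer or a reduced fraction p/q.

3

Pairs whose geodesics pass through Quinn — Iris–David: 1; Iris–Frank: 1; Mei–David: 1/2; Mei–Frank: 1/2.
All other pairs contribute 0.
Summing the contributions gives betweenness(Quinn) = 3.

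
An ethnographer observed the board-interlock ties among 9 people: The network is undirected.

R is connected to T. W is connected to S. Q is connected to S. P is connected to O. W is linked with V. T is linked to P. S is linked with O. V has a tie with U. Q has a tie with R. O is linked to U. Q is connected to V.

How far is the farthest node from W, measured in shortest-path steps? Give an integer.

4

Distances from W: O:2, P:3, Q:2, R:3, S:1, T:4, U:2, V:1.
The largest is 4 (to T), so the eccentricity of W is 4.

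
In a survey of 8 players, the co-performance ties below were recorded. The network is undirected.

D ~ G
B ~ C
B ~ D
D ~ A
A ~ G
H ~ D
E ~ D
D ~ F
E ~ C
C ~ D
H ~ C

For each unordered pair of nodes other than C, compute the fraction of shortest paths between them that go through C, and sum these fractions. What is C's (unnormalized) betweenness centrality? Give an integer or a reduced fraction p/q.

Pairs whose geodesics pass through C — H–E: 1/2; H–B: 1/2; E–B: 1/2.
All other pairs contribute 0.
Summing the contributions gives betweenness(C) = 3/2.

3/2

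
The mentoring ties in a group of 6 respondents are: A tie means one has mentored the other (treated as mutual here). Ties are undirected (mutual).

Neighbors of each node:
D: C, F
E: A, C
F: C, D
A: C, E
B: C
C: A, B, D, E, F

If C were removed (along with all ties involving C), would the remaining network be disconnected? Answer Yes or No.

Yes

Removing C leaves {A and E} with no path to {B}, so the network splits into 3 components. C is a cut vertex.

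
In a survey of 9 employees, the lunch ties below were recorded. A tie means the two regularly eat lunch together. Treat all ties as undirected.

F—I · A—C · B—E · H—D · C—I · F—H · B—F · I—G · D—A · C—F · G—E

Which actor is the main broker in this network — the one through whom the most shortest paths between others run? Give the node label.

Unnormalized betweenness of each node: A:2, B:4, C:6, D:1, E:1, F:12, G:2, H:4, I:6.
F has the largest value, 12, making it the main broker — the node through which the most shortest paths run.

F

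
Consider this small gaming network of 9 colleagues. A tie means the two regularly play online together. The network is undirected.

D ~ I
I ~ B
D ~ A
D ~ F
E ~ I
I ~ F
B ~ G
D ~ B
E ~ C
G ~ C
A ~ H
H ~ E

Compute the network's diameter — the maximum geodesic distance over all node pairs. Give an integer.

3

Eccentricity of each node (its greatest distance to any other): A:3, B:3, C:3, D:3, E:2, F:3, G:3, H:3, I:2.
The maximum eccentricity is 3, realized for instance by the pair C–F via C – E – I – F. So the diameter is 3.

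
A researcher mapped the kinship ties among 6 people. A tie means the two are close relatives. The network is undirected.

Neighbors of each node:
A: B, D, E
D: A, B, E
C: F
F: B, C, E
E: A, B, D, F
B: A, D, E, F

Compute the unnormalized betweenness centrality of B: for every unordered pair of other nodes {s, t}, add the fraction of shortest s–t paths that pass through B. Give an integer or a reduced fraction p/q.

Pairs whose geodesics pass through B — A–C: 1/2; A–F: 1/2; D–C: 1/2; D–F: 1/2.
All other pairs contribute 0.
Summing the contributions gives betweenness(B) = 2.

2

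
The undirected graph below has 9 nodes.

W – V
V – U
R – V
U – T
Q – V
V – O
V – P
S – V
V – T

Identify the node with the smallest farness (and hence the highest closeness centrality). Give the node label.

Farness (sum of distances to all others) for each node — O:15, P:15, Q:15, R:15, S:15, T:14, U:14, V:8, W:15.
The smallest farness is 8, for V, so V has the highest closeness.

V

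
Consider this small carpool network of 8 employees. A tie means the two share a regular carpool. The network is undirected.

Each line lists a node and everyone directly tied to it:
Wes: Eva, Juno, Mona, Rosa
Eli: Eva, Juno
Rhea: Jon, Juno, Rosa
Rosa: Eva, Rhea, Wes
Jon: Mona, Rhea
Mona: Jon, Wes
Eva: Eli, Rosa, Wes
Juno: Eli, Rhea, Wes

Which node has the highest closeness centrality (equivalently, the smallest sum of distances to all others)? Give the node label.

Wes

Farness (sum of distances to all others) for each node — Eli:14, Eva:12, Jon:14, Juno:11, Mona:13, Rhea:11, Rosa:11, Wes:10.
The smallest farness is 10, for Wes, so Wes has the highest closeness.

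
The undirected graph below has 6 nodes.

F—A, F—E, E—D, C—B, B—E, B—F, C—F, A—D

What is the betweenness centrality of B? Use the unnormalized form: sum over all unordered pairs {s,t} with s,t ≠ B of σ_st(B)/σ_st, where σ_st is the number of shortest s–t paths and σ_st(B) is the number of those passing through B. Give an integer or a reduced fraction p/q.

Pairs whose geodesics pass through B — E–C: 1/2; D–C: 1/3.
All other pairs contribute 0.
Summing the contributions gives betweenness(B) = 5/6.

5/6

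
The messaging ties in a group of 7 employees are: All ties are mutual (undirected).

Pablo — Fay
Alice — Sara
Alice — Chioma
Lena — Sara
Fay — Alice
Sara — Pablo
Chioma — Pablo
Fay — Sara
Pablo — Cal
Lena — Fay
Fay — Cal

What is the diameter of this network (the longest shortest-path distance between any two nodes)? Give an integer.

Eccentricity of each node (its greatest distance to any other): Alice:2, Cal:2, Chioma:3, Fay:2, Lena:3, Pablo:2, Sara:2.
The maximum eccentricity is 3, realized for instance by the pair Chioma–Lena via Chioma – Alice – Fay – Lena. So the diameter is 3.

3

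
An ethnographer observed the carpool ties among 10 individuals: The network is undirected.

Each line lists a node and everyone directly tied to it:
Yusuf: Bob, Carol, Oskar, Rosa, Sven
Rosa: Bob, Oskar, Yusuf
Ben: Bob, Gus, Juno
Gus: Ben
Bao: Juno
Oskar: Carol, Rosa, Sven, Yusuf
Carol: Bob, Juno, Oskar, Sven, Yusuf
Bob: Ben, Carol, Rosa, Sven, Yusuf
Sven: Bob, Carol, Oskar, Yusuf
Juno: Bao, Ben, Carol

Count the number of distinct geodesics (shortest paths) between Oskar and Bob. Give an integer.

4

The shortest distance is 2. The length-2 paths are: Oskar–Yusuf–Bob; Oskar–Rosa–Bob; Oskar–Carol–Bob; Oskar–Sven–Bob.
That gives 4 distinct shortest paths.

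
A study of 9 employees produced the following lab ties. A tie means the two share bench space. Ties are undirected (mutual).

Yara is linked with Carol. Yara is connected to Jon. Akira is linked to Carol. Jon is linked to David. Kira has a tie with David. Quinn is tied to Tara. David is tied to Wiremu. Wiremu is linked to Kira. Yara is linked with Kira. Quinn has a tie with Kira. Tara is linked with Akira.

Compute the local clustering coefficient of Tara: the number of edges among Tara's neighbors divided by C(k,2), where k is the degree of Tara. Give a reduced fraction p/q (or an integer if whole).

0

Tara's neighbors: Akira and Quinn (k = 2).
Possible neighbor pairs: C(2,2) = 1. Edges among them: none → e = 0.
Clustering(Tara) = 0/1.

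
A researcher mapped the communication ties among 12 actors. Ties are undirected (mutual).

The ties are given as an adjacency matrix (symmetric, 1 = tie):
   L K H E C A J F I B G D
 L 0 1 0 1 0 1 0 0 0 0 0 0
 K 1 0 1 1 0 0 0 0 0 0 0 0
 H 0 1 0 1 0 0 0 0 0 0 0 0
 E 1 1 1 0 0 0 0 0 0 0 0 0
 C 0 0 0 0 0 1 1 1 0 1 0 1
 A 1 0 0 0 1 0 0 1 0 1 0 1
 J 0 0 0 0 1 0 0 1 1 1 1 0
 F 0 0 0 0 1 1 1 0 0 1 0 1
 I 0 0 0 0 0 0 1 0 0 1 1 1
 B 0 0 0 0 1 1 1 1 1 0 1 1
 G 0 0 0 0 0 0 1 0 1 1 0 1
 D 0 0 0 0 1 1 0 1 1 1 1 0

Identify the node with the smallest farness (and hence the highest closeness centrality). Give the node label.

A

Farness (sum of distances to all others) for each node — A:18, B:19, C:21, D:20, E:29, F:21, G:26, H:38, I:26, J:25, K:29, L:22.
The smallest farness is 18, for A, so A has the highest closeness.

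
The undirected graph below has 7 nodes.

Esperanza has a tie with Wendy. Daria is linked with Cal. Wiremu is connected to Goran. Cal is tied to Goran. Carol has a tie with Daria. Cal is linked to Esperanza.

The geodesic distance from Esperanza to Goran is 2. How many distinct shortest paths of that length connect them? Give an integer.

The shortest distance is 2, and the only length-2 path is Esperanza–Cal–Goran. So there is exactly 1 shortest path.

1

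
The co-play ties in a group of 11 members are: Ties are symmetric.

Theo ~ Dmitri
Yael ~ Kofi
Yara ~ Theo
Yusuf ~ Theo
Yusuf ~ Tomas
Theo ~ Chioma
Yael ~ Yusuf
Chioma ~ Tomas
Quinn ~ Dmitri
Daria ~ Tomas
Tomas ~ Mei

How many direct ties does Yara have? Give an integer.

1

Yara is directly tied to Theo. That is 1 neighbor, so the degree of Yara is 1.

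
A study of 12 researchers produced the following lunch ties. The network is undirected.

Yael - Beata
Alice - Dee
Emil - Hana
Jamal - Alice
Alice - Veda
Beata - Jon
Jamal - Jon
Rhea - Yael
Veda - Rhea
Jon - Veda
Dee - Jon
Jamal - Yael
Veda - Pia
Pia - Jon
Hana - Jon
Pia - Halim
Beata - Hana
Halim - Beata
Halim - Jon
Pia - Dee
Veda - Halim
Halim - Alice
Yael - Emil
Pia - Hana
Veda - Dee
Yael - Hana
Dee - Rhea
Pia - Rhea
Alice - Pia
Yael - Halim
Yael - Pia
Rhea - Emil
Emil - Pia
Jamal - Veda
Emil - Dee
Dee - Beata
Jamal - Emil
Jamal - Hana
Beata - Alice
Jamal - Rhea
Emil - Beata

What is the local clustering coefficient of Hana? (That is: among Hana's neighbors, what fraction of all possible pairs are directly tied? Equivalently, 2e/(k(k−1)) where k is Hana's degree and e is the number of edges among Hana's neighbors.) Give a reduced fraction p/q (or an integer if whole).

2/3

Hana's neighbors: Beata, Emil, Jamal, Jon, Pia, and Yael (k = 6).
Possible neighbor pairs: C(6,2) = 15. Edges among them: Beata–Emil, Beata–Jon, Beata–Yael, Emil–Jamal, Emil–Pia, Emil–Yael, Jamal–Jon, Jamal–Yael, Jon–Pia, Pia–Yael → e = 10.
Clustering(Hana) = 10/15 = 2/3.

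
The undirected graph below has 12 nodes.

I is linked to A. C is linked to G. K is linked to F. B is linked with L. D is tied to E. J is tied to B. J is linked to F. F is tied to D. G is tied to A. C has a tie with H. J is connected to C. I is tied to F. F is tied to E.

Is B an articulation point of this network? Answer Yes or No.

Yes

Removing B leaves {L} with no path to {A, C, D, E, F, G, H, I, J, and K}, so the network splits into 2 components. B is a cut vertex.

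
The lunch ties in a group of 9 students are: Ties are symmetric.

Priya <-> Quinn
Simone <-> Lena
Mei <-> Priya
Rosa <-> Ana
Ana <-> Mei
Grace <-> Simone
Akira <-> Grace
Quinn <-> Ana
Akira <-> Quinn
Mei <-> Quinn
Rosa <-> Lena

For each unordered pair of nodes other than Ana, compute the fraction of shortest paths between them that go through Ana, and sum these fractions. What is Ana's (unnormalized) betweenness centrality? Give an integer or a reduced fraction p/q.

15/2

Pairs whose geodesics pass through Ana — Rosa–Akira: 1; Rosa–Quinn: 1; Rosa–Priya: 2/2; Rosa–Mei: 1; Lena–Quinn: 1; Lena–Priya: 2/2; Lena–Mei: 1; Simone–Mei: 1/2.
All other pairs contribute 0.
Summing the contributions gives betweenness(Ana) = 15/2.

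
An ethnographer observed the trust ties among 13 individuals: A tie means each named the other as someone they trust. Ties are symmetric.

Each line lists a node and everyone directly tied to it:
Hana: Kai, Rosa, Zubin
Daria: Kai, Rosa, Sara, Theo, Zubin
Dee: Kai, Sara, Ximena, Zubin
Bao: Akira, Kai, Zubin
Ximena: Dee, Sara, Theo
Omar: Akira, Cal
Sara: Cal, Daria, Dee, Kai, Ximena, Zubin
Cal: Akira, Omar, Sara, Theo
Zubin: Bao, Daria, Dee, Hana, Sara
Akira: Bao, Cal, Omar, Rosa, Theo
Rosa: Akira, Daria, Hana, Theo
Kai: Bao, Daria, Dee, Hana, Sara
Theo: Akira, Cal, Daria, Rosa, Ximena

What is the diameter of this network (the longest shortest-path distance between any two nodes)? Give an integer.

Eccentricity of each node (its greatest distance to any other): Akira:3, Bao:3, Cal:3, Daria:3, Dee:3, Hana:3, Kai:3, Omar:3, Rosa:3, Sara:2, Theo:2, Ximena:3, Zubin:3.
The maximum eccentricity is 3, realized for instance by the pair Hana–Omar via Hana – Rosa – Akira – Omar. So the diameter is 3.

3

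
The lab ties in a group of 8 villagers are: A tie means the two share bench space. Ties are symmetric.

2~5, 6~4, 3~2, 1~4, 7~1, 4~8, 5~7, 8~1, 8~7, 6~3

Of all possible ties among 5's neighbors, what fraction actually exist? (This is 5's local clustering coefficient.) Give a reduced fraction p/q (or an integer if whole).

0

5's neighbors: 2 and 7 (k = 2).
Possible neighbor pairs: C(2,2) = 1. Edges among them: none → e = 0.
Clustering(5) = 0/1.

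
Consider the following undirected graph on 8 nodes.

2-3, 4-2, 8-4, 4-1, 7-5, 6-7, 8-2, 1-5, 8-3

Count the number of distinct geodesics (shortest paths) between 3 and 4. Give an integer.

2

The shortest distance is 2. The length-2 paths are: 3–8–4; 3–2–4.
That gives 2 distinct shortest paths.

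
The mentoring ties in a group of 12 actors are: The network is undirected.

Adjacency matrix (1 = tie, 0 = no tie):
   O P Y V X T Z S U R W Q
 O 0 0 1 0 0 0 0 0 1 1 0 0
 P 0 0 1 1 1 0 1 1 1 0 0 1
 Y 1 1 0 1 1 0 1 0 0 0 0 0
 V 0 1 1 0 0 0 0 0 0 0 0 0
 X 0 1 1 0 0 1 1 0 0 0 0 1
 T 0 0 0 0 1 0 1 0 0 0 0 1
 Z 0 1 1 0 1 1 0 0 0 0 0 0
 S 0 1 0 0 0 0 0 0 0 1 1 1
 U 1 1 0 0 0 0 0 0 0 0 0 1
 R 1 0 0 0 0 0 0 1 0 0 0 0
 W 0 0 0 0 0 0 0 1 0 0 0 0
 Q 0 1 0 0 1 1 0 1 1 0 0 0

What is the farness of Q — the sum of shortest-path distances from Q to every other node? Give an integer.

17

Distances from Q: O:2, P:1, R:2, S:1, T:1, U:1, V:2, W:2, X:1, Y:2, Z:2.
Sum = 2 + 1 + 2 + 1 + 1 + 1 + 2 + 2 + 1 + 2 + 2 = 17.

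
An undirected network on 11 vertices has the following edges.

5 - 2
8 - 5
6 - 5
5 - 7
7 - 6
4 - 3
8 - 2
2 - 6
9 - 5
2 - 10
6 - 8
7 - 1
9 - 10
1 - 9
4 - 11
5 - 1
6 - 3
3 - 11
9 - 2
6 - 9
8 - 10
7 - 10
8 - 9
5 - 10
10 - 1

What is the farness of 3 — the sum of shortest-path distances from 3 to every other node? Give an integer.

19

Distances from 3: 1:3, 2:2, 4:1, 5:2, 6:1, 7:2, 8:2, 9:2, 10:3, 11:1.
Sum = 3 + 2 + 1 + 2 + 1 + 2 + 2 + 2 + 3 + 1 = 19.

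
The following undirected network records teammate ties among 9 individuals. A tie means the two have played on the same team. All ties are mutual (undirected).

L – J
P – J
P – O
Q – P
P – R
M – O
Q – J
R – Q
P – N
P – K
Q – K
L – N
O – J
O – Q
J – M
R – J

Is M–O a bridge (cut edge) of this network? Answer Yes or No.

No

Even without that edge, M still reaches O via M – J – O, so the network stays connected. Not a bridge.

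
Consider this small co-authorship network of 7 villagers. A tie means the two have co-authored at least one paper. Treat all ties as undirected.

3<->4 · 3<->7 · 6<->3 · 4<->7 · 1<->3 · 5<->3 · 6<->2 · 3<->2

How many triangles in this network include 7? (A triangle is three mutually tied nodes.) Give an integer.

1

7's neighbors: 3 and 4.
Neighbor pairs that are themselves tied: 7–3–4. Each forms one triangle with 7, for 1 in total.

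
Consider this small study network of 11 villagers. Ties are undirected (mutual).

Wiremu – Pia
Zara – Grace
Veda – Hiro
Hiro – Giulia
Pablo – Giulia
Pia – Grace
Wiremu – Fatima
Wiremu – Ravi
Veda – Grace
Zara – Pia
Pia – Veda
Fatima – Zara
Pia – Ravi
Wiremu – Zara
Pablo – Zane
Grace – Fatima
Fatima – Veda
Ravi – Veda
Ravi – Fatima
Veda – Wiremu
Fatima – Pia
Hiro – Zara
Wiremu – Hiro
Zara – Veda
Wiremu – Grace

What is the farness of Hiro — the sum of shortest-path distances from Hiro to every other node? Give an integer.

17

Distances from Hiro: Fatima:2, Giulia:1, Grace:2, Pablo:2, Pia:2, Ravi:2, Veda:1, Wiremu:1, Zane:3, Zara:1.
Sum = 2 + 1 + 2 + 2 + 2 + 2 + 1 + 1 + 3 + 1 = 17.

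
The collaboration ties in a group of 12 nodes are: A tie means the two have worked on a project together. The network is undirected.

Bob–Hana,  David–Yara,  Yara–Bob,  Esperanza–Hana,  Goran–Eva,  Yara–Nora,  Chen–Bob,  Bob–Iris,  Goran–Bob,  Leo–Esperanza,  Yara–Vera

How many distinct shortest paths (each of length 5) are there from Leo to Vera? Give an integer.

The shortest distance is 5, and the only length-5 path is Leo–Esperanza–Hana–Bob–Yara–Vera. So there is exactly 1 shortest path.

1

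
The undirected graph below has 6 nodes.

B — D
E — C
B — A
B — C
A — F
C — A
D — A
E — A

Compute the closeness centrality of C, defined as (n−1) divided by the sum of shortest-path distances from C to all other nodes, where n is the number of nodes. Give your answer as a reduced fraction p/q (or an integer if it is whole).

5/7

Distances from C: A:1, B:1, D:2, E:1, F:2. Sum = 7.
n = 6, so closeness = 5/7.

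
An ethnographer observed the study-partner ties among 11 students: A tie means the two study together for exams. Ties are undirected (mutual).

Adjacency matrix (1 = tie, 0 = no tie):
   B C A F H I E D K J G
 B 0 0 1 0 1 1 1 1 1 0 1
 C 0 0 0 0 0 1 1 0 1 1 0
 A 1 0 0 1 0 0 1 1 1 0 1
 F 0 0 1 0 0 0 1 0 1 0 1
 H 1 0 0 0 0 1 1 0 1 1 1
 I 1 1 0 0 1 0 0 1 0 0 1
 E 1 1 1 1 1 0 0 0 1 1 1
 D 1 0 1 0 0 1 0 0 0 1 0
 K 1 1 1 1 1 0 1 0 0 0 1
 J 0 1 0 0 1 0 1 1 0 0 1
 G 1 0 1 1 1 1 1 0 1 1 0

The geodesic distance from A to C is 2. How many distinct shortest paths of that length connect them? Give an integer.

The shortest distance is 2. The length-2 paths are: A–K–C; A–E–C.
That gives 2 distinct shortest paths.

2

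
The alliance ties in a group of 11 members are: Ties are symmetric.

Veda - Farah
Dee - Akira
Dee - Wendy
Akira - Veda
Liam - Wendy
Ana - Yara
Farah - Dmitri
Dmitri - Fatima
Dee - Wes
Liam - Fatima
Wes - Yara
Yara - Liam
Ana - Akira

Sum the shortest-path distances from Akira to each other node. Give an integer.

21

Distances from Akira: Ana:1, Dee:1, Dmitri:3, Farah:2, Fatima:4, Liam:3, Veda:1, Wendy:2, Wes:2, Yara:2.
Sum = 1 + 1 + 3 + 2 + 4 + 3 + 1 + 2 + 2 + 2 = 21.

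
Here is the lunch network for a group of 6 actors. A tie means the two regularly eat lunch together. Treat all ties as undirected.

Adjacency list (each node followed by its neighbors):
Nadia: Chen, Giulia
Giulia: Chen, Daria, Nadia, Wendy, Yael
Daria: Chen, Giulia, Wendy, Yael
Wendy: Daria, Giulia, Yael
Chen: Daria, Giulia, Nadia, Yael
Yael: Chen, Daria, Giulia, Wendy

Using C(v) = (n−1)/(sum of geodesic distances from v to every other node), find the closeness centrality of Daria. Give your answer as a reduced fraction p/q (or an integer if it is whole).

5/6

Distances from Daria: Chen:1, Giulia:1, Nadia:2, Wendy:1, Yael:1. Sum = 6.
n = 6, so closeness = 5/6.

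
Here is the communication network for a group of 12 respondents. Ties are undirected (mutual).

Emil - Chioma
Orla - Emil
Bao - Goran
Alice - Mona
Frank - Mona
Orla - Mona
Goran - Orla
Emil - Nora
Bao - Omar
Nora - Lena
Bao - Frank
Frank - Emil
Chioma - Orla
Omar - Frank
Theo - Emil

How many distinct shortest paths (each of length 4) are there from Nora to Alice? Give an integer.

2

The shortest distance is 4. The length-4 paths are: Nora–Emil–Orla–Mona–Alice; Nora–Emil–Frank–Mona–Alice.
That gives 2 distinct shortest paths.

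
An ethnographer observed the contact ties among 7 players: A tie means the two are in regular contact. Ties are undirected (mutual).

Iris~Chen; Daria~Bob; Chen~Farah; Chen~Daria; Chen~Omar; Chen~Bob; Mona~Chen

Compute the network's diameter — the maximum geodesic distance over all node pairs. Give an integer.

Eccentricity of each node (its greatest distance to any other): Bob:2, Chen:1, Daria:2, Farah:2, Iris:2, Mona:2, Omar:2.
The maximum eccentricity is 2, realized for instance by the pair Daria–Farah via Daria – Chen – Farah. So the diameter is 2.

2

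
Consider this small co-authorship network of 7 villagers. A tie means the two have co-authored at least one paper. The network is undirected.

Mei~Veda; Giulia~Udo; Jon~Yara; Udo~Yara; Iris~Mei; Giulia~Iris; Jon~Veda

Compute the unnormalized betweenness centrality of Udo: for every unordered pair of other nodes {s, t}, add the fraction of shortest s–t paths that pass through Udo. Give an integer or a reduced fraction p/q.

Pairs whose geodesics pass through Udo — Yara–Iris: 1; Yara–Giulia: 1; Jon–Giulia: 1.
All other pairs contribute 0.
Summing the contributions gives betweenness(Udo) = 3.

3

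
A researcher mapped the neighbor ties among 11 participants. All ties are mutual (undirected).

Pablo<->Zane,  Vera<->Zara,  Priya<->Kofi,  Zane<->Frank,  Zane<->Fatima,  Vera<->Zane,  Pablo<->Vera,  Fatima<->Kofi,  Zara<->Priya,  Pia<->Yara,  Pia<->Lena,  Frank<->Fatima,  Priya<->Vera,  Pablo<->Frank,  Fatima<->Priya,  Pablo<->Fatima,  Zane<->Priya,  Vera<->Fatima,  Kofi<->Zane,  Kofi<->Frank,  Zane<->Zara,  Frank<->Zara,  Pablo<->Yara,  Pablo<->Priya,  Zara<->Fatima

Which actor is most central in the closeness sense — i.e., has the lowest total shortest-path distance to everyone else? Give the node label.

Farness (sum of distances to all others) for each node — Fatima:16, Frank:18, Kofi:22, Lena:36, Pablo:15, Pia:27, Priya:17, Vera:18, Yara:20, Zane:16, Zara:21.
The smallest farness is 15, for Pablo, so Pablo has the highest closeness.

Pablo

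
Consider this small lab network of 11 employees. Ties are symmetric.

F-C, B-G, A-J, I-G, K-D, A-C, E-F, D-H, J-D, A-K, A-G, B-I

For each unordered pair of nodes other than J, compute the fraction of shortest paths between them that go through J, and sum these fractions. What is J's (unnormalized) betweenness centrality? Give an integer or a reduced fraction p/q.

7

Pairs whose geodesics pass through J — F–H: 1/2; F–D: 1/2; E–H: 1/2; E–D: 1/2; B–H: 1/2; B–D: 1/2; A–H: 1/2; A–D: 1/2; C–H: 1/2; C–D: 1/2; H–I: 1/2; H–G: 1/2; I–D: 1/2; D–G: 1/2.
All other pairs contribute 0.
Summing the contributions gives betweenness(J) = 7.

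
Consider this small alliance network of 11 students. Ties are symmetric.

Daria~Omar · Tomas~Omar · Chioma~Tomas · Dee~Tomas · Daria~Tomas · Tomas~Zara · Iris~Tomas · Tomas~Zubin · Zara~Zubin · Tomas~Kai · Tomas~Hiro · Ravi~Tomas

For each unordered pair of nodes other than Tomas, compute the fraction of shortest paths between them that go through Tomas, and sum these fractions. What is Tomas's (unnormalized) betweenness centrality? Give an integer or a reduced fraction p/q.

43

Pairs whose geodesics pass through Tomas — Zubin–Kai: 1; Zubin–Iris: 1; Zubin–Omar: 1; Zubin–Dee: 1; Zubin–Chioma: 1; Zubin–Daria: 1; Zubin–Hiro: 1; Zubin–Ravi: 1; Kai–Zara: 1; Kai–Iris: 1; Kai–Omar: 1; Kai–Dee: 1; Kai–Chioma: 1; Kai–Daria: 1 … (+29 more pairs).
All other pairs contribute 0.
Summing the contributions gives betweenness(Tomas) = 43.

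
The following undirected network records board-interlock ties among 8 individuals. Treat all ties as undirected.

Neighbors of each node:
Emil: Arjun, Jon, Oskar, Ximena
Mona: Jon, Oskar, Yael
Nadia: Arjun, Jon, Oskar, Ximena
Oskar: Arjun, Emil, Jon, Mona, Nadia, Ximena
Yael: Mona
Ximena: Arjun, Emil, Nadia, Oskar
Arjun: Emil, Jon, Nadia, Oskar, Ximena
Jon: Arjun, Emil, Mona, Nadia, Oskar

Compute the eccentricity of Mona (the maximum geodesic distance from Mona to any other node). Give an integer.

Distances from Mona: Arjun:2, Emil:2, Jon:1, Nadia:2, Oskar:1, Ximena:2, Yael:1.
The largest is 2 (to Emil, Arjun, Nadia, and Ximena), so the eccentricity of Mona is 2.

2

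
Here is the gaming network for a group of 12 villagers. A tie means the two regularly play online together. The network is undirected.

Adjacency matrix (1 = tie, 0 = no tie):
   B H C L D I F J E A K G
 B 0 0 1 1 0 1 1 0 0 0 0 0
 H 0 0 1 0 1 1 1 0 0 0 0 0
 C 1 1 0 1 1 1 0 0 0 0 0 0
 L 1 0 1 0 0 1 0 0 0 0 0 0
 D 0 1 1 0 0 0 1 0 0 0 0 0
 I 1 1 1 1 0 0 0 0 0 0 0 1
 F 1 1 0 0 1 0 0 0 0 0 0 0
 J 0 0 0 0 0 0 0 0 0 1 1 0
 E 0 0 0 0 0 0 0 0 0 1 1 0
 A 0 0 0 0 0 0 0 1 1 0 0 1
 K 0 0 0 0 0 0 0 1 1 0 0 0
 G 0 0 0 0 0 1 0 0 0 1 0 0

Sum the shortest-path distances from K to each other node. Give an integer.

43

Distances from K: A:2, B:5, C:5, D:6, E:1, F:6, G:3, H:5, I:4, J:1, L:5.
Sum = 2 + 5 + 5 + 6 + 1 + 6 + 3 + 5 + 4 + 1 + 5 = 43.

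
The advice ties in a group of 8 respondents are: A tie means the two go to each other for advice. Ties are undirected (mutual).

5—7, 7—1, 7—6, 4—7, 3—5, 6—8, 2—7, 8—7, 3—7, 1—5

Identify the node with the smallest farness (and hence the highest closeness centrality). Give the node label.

7

Farness (sum of distances to all others) for each node — 1:12, 2:13, 3:12, 4:13, 5:11, 6:12, 7:7, 8:12.
The smallest farness is 7, for 7, so 7 has the highest closeness.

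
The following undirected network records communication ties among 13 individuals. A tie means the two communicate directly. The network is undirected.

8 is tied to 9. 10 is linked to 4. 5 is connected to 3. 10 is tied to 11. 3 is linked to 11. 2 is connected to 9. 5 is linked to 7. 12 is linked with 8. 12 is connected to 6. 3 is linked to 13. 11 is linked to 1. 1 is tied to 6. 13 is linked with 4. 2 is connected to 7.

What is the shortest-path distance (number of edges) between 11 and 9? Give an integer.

One shortest route is 11 – 1 – 6 – 12 – 8 – 9, which uses 5 edges, and at distance 4 from 11 we only reach {2, 8}, which does not include 9. So d(11,9) = 5.

5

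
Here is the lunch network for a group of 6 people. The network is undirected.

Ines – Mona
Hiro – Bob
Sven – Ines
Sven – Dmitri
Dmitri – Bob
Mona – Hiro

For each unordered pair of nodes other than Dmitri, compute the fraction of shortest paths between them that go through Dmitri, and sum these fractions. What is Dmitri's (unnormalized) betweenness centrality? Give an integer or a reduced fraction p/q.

2

Pairs whose geodesics pass through Dmitri — Hiro–Sven: 1/2; Ines–Bob: 1/2; Sven–Bob: 1.
All other pairs contribute 0.
Summing the contributions gives betweenness(Dmitri) = 2.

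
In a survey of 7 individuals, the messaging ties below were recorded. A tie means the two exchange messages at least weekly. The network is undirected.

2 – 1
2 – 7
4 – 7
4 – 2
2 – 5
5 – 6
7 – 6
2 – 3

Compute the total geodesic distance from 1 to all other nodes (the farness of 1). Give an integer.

12

Distances from 1: 2:1, 3:2, 4:2, 5:2, 6:3, 7:2.
Sum = 1 + 2 + 2 + 2 + 3 + 2 = 12.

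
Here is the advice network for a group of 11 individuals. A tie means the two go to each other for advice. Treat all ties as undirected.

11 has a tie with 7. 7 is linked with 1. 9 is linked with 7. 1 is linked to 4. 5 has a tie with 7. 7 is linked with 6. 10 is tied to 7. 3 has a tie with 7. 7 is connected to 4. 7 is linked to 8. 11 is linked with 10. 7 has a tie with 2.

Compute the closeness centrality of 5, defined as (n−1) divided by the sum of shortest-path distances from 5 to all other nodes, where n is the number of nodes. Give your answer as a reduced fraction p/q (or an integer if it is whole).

10/19

Distances from 5: 1:2, 2:2, 3:2, 4:2, 6:2, 7:1, 8:2, 9:2, 10:2, 11:2. Sum = 19.
n = 11, so closeness = 10/19.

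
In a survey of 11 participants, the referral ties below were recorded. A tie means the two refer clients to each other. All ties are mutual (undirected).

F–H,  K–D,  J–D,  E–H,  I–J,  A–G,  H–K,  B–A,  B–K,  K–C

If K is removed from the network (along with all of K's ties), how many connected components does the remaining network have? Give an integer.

4

Without K, the remaining ties split the others into: {E, F, H}; {D, I, J}; {A, B, G}; {C}.
That's 4 separate components.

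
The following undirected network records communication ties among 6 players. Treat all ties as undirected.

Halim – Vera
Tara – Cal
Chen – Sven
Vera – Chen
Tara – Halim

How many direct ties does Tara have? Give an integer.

Tara is directly tied to Cal and Halim. That is 2 neighbors, so the degree of Tara is 2.

2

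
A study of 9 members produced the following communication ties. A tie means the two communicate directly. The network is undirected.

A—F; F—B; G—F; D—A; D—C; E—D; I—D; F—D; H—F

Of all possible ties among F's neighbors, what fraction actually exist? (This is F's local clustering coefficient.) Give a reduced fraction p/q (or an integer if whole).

F's neighbors: A, B, D, G, and H (k = 5).
Possible neighbor pairs: C(5,2) = 10. Edges among them: A–D → e = 1.
Clustering(F) = 1/10.

1/10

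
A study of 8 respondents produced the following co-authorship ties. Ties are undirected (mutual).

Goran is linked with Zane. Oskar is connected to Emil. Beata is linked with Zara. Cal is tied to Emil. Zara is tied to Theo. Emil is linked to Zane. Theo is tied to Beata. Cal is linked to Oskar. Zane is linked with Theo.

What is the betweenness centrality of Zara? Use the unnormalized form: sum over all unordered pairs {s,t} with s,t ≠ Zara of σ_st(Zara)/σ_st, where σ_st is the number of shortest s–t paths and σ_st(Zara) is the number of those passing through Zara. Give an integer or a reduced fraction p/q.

0

No shortest path between any pair of other nodes passes through Zara.
Summing the contributions gives betweenness(Zara) = 0.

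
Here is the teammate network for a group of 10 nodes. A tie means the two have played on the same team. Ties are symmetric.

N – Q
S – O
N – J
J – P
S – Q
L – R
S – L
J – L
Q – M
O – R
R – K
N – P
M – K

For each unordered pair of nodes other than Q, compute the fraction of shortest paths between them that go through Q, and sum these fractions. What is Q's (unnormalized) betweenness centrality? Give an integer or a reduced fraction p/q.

Pairs whose geodesics pass through Q — K–N: 1; K–P: 1/2; K–S: 1/3; M–N: 1; M–P: 1; M–J: 1; M–L: 1/2; M–S: 1; M–O: 1/2; N–S: 1; N–O: 1; P–S: 1/2; P–O: 1/3.
All other pairs contribute 0.
Summing the contributions gives betweenness(Q) = 29/3.

29/3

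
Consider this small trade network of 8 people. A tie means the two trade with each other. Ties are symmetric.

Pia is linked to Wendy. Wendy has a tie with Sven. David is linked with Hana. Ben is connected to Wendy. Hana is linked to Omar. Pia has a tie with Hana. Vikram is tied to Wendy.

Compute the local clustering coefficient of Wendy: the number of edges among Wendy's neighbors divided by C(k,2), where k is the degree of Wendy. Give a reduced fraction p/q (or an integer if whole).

Wendy's neighbors: Ben, Pia, Sven, and Vikram (k = 4).
Possible neighbor pairs: C(4,2) = 6. Edges among them: none → e = 0.
Clustering(Wendy) = 0/6 = 0.

0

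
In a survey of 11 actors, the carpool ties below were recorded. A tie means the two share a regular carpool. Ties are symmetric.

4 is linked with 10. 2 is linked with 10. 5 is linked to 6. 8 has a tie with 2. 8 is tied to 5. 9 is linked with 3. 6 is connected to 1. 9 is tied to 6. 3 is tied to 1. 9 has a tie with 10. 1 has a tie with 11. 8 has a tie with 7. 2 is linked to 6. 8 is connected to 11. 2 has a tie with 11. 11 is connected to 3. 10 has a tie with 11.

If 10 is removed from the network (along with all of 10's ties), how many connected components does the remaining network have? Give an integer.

Without 10, the remaining ties split the others into: {1, 2, 3, 5, 6, 7, 8, 9, 11}; {4}.
That's 2 separate components.

2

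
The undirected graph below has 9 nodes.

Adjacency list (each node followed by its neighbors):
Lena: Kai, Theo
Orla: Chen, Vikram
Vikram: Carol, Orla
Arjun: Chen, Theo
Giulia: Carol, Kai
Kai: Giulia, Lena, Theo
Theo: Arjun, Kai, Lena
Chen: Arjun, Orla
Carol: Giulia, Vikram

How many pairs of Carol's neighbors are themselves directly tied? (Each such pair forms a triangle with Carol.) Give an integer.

0

Carol's neighbors are Giulia and Vikram, but none of them are tied to each other, so no triangle contains Carol.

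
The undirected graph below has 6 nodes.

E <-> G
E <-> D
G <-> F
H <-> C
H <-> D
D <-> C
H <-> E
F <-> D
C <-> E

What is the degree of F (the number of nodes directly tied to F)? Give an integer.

F is directly tied to D and G. That is 2 neighbors, so the degree of F is 2.

2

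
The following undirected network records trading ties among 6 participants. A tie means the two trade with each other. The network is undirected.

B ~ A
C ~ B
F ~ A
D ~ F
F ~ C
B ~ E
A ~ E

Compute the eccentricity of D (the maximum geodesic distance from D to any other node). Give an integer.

Distances from D: A:2, B:3, C:2, E:3, F:1.
The largest is 3 (to E and B), so the eccentricity of D is 3.

3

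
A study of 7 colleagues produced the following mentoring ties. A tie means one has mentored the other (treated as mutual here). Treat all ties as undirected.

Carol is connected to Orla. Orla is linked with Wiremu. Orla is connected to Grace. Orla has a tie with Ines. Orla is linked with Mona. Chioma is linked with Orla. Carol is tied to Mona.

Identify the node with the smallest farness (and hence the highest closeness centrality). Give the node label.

Orla

Farness (sum of distances to all others) for each node — Carol:10, Chioma:11, Grace:11, Ines:11, Mona:10, Orla:6, Wiremu:11.
The smallest farness is 6, for Orla, so Orla has the highest closeness.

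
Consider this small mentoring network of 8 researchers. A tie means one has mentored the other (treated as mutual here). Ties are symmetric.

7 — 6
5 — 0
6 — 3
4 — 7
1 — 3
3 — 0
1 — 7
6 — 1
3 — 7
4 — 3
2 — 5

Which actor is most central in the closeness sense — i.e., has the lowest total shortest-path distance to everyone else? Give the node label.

Farness (sum of distances to all others) for each node — 0:12, 1:14, 2:22, 3:10, 4:15, 5:16, 6:14, 7:13.
The smallest farness is 10, for 3, so 3 has the highest closeness.

3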